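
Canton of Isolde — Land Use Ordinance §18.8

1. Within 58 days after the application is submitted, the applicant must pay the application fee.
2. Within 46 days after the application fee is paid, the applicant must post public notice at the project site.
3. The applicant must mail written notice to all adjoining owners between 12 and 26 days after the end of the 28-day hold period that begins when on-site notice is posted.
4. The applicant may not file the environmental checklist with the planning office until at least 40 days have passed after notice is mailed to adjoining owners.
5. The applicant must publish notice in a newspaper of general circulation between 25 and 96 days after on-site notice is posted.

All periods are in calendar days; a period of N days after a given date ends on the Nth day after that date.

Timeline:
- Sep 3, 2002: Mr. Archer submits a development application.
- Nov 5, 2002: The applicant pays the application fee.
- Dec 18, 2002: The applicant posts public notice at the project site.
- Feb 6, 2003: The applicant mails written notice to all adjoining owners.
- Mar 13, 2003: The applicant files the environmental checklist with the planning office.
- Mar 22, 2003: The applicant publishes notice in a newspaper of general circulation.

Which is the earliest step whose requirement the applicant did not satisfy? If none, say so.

Step 1

(1) due by Sep 3, 2002 + 58 days = Oct 31, 2002; done Nov 5, 2002 — 5 days late.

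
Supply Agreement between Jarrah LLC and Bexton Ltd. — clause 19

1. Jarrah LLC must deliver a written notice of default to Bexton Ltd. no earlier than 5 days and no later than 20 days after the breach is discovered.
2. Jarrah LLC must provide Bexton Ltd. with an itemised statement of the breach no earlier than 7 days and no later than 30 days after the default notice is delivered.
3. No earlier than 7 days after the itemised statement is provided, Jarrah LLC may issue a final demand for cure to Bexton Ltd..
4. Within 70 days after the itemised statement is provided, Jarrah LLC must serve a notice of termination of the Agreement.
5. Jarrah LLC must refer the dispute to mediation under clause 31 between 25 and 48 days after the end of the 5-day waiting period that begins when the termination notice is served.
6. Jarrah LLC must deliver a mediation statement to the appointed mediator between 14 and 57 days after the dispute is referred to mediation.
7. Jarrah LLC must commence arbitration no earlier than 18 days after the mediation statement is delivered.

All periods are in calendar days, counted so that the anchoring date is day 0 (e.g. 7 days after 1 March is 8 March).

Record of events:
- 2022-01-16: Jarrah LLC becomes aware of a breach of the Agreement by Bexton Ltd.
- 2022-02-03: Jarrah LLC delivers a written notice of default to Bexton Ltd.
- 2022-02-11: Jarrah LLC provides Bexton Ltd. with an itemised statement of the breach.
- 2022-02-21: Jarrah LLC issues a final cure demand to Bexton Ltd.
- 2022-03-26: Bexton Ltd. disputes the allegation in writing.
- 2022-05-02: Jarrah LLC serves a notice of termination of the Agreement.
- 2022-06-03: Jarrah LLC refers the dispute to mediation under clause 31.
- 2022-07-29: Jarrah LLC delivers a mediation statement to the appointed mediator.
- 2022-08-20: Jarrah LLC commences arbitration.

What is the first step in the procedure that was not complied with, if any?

Step 4

Step 1: the window is 5–20 days after 2022-01-16 (when the breach is discovered), so 2022-01-21 through 2022-02-05; done 2022-02-03, which is between those dates.
Step 2: the window is 7–30 days after 2022-02-03 (when the default notice is delivered), so 2022-02-10 through 2022-03-05; done 2022-02-11, which is between those dates.
Step 3: the earliest permitted date is 7 days after 2022-02-11 (when the itemised statement is provided), i.e. 2022-02-18; done 2022-02-21 — permitted.
Step 4: 70 days after 2022-02-11 (when the itemised statement is provided) is 2022-04-22; done 2022-05-02 — 10 days late.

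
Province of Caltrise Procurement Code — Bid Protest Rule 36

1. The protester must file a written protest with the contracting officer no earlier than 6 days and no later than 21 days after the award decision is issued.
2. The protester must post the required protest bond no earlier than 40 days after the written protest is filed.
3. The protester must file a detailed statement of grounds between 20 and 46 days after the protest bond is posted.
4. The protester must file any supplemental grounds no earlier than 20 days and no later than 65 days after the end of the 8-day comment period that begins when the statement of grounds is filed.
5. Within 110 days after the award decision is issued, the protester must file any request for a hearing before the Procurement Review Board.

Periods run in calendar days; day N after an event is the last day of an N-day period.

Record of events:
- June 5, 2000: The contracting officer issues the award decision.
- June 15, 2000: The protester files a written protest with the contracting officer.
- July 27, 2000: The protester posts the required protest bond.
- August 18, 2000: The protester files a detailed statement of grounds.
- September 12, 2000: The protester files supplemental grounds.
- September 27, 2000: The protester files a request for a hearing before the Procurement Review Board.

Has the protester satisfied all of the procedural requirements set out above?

No

(1) the permitted window runs from June 5, 2000 + 6 = June 11, 2000 to June 5, 2000 + 21 = June 26, 2000; June 15, 2000 falls inside that range.
(2) permitted from June 15, 2000 + 40 days = July 25, 2000 onward; July 27, 2000 is on or after that date.
(3) the permitted window runs from July 27, 2000 + 20 = August 16, 2000 to July 27, 2000 + 46 = September 11, 2000; August 18, 2000 falls inside that range.
(4) the permitted window runs from August 26, 2000 + 20 = September 15, 2000 to August 26, 2000 + 65 = October 30, 2000; done September 12, 2000 — 3 days before the window opened.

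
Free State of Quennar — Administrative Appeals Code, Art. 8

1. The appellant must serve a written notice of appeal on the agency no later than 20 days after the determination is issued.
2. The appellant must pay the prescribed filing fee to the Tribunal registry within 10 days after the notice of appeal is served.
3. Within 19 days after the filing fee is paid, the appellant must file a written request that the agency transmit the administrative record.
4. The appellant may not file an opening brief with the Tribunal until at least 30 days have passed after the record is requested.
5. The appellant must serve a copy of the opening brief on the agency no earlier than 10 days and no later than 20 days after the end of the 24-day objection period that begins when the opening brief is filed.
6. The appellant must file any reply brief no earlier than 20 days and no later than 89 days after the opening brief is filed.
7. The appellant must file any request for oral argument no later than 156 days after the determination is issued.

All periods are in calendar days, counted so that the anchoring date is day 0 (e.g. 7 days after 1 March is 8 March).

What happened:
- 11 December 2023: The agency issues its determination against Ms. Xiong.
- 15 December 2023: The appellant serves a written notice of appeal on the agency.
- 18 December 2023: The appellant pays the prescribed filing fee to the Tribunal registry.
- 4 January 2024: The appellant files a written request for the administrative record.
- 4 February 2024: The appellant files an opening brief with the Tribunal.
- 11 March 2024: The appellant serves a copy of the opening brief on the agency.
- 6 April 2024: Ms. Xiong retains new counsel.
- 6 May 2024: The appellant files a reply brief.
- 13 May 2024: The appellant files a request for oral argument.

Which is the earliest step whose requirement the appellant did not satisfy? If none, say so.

Step 6

Step 1 — counting 20 days from 11 December 2023 (when the determination is issued) gives a deadline of 31 December 2023; 15 December 2023 is within that limit.
Step 2 — counting 10 days from 15 December 2023 (when the notice of appeal is served) gives a deadline of 25 December 2023; completed 18 December 2023, before the deadline.
Step 3 — counting 19 days from 18 December 2023 (when the filing fee is paid) gives a deadline of 6 January 2024; done 4 January 2024 — timely.
Step 4 — must wait 30 days from 4 January 2024 (when the record is requested), so not before 3 February 2024; done 4 February 2024 — permitted.
Step 5 — 10 and 20 days from 28 February 2024 (end of the 24-day objection period, which began when the opening brief is filed on 4 February 2024) are 9 March 2024 and 19 March 2024 respectively; done 11 March 2024, which is between those dates.
Step 6 — 20 and 89 days from 4 February 2024 (when the opening brief is filed) are 24 February 2024 and 3 May 2024 respectively; 6 May 2024 is 3 days past the end of the window.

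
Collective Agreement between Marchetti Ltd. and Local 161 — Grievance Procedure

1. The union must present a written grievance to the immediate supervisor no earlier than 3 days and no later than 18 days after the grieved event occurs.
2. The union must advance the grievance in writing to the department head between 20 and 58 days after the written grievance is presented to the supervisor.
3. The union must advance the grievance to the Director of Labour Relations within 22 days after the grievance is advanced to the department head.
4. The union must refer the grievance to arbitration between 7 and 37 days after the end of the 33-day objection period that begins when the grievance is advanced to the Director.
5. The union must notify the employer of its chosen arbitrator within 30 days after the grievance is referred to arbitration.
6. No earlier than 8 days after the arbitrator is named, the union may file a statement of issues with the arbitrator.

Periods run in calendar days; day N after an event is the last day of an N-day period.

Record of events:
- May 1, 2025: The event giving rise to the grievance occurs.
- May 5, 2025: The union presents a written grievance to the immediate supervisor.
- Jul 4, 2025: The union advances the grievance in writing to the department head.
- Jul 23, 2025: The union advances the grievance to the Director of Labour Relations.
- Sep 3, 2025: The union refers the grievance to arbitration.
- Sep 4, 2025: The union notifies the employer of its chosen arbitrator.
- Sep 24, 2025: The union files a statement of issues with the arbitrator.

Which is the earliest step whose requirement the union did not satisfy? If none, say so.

Step 1 — 3 and 18 days from May 1, 2025 (when the grieved event occurs) are May 4, 2025 and May 19, 2025 respectively; done May 5, 2025 — within the window.
Step 2 — 20 and 58 days from May 5, 2025 (when the written grievance is presented to the supervisor) are May 25, 2025 and Jul 2, 2025 respectively; Jul 4, 2025 is 2 days past the end of the window.
That is the first point of non-compliance.

Step 2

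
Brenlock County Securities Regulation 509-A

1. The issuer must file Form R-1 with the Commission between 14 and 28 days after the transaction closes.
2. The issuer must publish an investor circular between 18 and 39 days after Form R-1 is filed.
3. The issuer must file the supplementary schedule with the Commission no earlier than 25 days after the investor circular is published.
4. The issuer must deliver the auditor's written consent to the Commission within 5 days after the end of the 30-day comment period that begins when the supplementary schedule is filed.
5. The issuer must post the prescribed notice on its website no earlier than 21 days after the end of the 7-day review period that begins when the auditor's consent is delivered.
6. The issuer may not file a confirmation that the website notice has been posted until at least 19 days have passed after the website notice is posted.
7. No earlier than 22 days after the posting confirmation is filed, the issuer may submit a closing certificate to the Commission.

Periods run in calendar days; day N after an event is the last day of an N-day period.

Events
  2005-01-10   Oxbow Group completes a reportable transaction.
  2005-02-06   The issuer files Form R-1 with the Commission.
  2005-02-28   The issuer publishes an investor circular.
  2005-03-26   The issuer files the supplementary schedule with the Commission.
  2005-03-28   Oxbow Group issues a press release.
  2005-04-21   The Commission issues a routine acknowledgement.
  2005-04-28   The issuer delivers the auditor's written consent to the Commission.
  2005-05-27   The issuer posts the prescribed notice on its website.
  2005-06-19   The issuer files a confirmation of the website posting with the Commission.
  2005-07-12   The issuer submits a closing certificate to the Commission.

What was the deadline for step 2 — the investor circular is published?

Step 2 runs from 2005-02-06, when Form R-1 is filed. The window is 18–39 days after 2005-02-06; it closes on 2005-03-17.

2005-03-17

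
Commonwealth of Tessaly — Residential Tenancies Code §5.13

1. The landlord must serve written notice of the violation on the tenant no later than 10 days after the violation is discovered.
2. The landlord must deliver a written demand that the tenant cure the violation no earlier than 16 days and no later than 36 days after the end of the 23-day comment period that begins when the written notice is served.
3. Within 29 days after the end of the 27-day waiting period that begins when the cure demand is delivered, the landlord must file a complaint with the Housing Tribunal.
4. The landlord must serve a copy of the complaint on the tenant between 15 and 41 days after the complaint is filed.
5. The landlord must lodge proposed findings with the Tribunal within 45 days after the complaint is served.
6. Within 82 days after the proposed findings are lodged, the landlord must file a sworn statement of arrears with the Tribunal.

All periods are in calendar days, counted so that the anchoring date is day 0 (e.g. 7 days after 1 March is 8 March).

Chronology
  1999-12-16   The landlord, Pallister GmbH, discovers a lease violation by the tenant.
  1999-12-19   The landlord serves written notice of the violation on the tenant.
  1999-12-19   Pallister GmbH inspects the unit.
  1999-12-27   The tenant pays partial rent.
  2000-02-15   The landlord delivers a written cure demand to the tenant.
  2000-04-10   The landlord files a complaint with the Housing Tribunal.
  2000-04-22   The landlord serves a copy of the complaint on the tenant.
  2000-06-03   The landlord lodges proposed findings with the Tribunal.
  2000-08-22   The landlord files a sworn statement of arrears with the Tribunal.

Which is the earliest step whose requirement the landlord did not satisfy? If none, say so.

Step 1 — counting 10 days from 1999-12-16 (when the violation is discovered) gives a deadline of 1999-12-26; completed 1999-12-19, before the deadline.
Step 2 — 16 and 36 days from 2000-01-11 (end of the 23-day comment period, which began when the written notice is served on 1999-12-19) are 2000-01-27 and 2000-02-16 respectively; 2000-02-15 falls inside that range.
Step 3 — counting 29 days from 2000-03-13 (end of the 27-day waiting period, which began when the cure demand is delivered on 2000-02-15) gives a deadline of 2000-04-11; 2000-04-10 is within that limit.
Step 4 — 15 and 41 days from 2000-04-10 (when the complaint is filed) are 2000-04-25 and 2000-05-21 respectively; done 2000-04-22 — 3 days before the window opened.
No need to go further; step 4 was not satisfied.

Step 4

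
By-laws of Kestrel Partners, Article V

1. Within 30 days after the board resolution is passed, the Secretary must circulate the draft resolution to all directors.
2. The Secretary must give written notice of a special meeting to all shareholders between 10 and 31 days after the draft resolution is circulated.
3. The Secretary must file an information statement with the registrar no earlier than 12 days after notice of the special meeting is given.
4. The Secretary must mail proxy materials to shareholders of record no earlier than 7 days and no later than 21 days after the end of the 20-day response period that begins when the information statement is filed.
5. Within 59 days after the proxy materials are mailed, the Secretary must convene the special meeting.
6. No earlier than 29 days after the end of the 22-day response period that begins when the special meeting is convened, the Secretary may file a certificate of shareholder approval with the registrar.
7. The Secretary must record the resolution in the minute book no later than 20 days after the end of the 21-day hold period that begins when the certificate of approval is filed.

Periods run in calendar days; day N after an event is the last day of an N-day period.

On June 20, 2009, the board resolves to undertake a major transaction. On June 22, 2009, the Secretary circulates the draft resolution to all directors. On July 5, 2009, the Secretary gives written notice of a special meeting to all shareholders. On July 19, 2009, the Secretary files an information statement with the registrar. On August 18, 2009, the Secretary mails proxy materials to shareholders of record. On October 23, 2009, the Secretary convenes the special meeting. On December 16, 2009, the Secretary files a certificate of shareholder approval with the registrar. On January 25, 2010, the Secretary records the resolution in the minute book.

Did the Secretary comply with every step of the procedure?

Step 1: 30 days after June 20, 2009 (when the board resolution is passed) is July 20, 2009; completed June 22, 2009, before the deadline.
Step 2: the window is 10–31 days after June 22, 2009 (when the draft resolution is circulated), so July 2, 2009 through July 23, 2009; July 5, 2009 falls inside that range.
Step 3: the earliest permitted date is 12 days after July 5, 2009 (when notice of the special meeting is given), i.e. July 17, 2009; done July 19, 2009, after the minimum wait.
Step 4: the window is 7–21 days after August 8, 2009 (end of the 20-day response period, which began when the information statement is filed on July 19, 2009), so August 15, 2009 through August 29, 2009; August 18, 2009 falls inside that range.
Step 5: 59 days after August 18, 2009 (when the proxy materials are mailed) is October 16, 2009; not done until October 23, 2009, 7 days after the deadline.

No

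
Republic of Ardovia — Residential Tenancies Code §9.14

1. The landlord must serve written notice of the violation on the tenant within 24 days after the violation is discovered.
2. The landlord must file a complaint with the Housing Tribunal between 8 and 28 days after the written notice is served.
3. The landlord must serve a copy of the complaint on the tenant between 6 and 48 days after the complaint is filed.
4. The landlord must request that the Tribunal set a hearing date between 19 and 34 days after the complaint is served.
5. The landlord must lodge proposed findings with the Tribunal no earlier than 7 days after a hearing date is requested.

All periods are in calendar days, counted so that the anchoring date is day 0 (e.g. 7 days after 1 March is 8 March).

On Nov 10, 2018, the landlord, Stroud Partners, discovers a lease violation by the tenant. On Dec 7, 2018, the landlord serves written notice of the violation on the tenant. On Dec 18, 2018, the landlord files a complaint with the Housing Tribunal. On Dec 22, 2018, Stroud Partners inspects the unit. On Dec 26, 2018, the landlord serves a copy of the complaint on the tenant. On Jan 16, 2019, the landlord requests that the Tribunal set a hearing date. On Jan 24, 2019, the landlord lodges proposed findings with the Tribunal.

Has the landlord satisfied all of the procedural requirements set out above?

No

Step 1: 24 days after Nov 10, 2018 (when the violation is discovered) is Dec 4, 2018; done Dec 7, 2018 — 3 days late.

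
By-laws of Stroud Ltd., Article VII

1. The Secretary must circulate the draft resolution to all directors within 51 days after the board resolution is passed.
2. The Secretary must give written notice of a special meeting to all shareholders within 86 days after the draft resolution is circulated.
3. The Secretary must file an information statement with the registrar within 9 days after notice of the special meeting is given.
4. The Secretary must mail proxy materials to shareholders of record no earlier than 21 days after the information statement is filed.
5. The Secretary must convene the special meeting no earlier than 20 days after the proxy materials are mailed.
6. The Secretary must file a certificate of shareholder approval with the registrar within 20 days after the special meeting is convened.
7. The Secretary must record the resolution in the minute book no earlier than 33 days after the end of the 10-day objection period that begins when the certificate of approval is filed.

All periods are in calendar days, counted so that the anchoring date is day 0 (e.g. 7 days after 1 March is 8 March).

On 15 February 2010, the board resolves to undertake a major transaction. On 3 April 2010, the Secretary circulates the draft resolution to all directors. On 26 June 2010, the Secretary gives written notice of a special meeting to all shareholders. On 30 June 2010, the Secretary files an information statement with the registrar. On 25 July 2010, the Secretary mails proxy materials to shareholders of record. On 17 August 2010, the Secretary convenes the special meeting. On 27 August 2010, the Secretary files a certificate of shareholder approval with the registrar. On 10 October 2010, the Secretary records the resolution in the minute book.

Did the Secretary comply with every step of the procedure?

Step 1: 51 days after 15 February 2010 (when the board resolution is passed) is 7 April 2010; done 3 April 2010 — timely.
Step 2: 86 days after 3 April 2010 (when the draft resolution is circulated) is 28 June 2010; 26 June 2010 is within that limit.
Step 3: 9 days after 26 June 2010 (when notice of the special meeting is given) is 5 July 2010; 30 June 2010 is within that limit.
Step 4: the earliest permitted date is 21 days after 30 June 2010 (when the information statement is filed), i.e. 21 July 2010; done 25 July 2010, after the minimum wait.
Step 5: the earliest permitted date is 20 days after 25 July 2010 (when the proxy materials are mailed), i.e. 14 August 2010; done 17 August 2010, after the minimum wait.
Step 6: 20 days after 17 August 2010 (when the special meeting is convened) is 6 September 2010; completed 27 August 2010, before the deadline.
Step 7: the earliest permitted date is 33 days after 6 September 2010 (end of the 10-day objection period, which began when the certificate of approval is filed on 27 August 2010), i.e. 9 October 2010; done 10 October 2010 — permitted.

Yes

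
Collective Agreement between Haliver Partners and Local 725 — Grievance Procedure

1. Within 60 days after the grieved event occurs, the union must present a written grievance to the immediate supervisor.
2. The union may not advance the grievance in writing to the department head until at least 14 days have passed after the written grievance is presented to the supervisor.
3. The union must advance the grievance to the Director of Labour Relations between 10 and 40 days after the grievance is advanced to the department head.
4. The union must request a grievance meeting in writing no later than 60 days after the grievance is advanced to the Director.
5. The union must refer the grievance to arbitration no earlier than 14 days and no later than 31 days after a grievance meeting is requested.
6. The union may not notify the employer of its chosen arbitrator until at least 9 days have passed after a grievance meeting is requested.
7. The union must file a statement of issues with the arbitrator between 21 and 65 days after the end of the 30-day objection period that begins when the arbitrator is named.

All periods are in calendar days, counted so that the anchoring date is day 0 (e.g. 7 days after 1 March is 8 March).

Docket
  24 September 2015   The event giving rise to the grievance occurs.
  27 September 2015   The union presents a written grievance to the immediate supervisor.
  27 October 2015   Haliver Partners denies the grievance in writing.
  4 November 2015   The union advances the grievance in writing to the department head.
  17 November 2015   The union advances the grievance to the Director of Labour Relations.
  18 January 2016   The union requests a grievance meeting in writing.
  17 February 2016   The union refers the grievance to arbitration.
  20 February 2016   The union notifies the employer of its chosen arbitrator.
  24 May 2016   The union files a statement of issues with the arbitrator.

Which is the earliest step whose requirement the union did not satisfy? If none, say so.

Step 1: 60 days after 24 September 2015 (when the grieved event occurs) is 23 November 2015; completed 27 September 2015, before the deadline.
Step 2: the earliest permitted date is 14 days after 27 September 2015 (when the written grievance is presented to the supervisor), i.e. 11 October 2015; done 4 November 2015, after the minimum wait.
Step 3: the window is 10–40 days after 4 November 2015 (when the grievance is advanced to the department head), so 14 November 2015 through 14 December 2015; done 17 November 2015 — within the window.
Step 4: 60 days after 17 November 2015 (when the grievance is advanced to the Director) is 16 January 2016; 18 January 2016 misses that deadline by 2 days.

Step 4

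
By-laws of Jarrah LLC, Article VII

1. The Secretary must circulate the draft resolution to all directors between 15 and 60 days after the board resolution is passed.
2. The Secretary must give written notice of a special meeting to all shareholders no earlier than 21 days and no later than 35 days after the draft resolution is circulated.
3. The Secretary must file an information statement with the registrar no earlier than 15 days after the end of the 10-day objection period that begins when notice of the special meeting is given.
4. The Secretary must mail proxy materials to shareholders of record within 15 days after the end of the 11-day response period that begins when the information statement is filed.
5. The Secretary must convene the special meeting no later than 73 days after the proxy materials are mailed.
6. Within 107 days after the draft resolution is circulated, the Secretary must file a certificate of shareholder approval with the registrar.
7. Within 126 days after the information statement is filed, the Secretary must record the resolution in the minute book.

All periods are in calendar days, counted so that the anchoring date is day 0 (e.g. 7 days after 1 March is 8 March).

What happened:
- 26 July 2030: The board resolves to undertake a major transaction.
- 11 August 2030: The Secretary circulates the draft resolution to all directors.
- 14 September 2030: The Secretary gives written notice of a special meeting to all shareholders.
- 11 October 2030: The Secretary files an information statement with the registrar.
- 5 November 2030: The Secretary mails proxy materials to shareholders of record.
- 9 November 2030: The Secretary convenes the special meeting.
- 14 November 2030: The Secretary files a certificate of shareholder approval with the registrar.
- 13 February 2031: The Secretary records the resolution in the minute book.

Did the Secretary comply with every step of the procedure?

Step 1: the window is 15–60 days after 26 July 2030 (when the board resolution is passed), so 10 August 2030 through 24 September 2030; done 11 August 2030 — within the window.
Step 2: the window is 21–35 days after 11 August 2030 (when the draft resolution is circulated), so 1 September 2030 through 15 September 2030; done 14 September 2030 — within the window.
Step 3: the earliest permitted date is 15 days after 24 September 2030 (end of the 10-day objection period, which began when notice of the special meeting is given on 14 September 2030), i.e. 9 October 2030; 11 October 2030 is on or after that date.
Step 4: 15 days after 22 October 2030 (end of the 11-day response period, which began when the information statement is filed on 11 October 2030) is 6 November 2030; done 5 November 2030 — timely.
Step 5: 73 days after 5 November 2030 (when the proxy materials are mailed) is 17 January 2031; done 9 November 2030 — timely.
Step 6: 107 days after 11 August 2030 (when the draft resolution is circulated) is 26 November 2030; 14 November 2030 is within that limit.
Step 7: 126 days after 11 October 2030 (when the information statement is filed) is 14 February 2031; 13 February 2031 is within that limit.

Yes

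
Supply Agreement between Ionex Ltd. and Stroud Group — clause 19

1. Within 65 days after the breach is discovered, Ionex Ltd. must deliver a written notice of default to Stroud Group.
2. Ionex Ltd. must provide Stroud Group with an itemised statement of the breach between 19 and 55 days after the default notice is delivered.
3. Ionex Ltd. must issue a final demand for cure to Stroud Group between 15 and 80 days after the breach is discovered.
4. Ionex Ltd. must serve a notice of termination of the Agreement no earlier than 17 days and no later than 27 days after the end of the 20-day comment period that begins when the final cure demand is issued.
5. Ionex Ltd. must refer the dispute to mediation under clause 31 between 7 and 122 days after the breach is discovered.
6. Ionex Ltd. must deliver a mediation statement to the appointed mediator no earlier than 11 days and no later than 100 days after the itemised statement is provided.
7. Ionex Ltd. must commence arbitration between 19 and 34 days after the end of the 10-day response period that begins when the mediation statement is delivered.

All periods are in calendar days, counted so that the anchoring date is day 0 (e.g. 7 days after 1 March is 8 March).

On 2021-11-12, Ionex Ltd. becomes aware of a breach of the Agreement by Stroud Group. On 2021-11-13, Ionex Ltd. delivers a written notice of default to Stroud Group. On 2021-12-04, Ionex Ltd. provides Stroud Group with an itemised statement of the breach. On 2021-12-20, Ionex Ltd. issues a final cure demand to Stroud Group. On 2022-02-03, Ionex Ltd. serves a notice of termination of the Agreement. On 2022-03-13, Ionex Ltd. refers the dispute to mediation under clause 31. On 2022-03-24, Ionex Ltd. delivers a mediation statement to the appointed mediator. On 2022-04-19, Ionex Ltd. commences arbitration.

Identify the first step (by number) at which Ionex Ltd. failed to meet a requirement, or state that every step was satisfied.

Step 6

Step 1 — counting 65 days from 2021-11-12 (when the breach is discovered) gives a deadline of 2022-01-16; done 2021-11-13 — timely.
Step 2 — 19 and 55 days from 2021-11-13 (when the default notice is delivered) are 2021-12-02 and 2022-01-07 respectively; done 2021-12-04, which is between those dates.
Step 3 — 15 and 80 days from 2021-11-12 (when the breach is discovered) are 2021-11-27 and 2022-01-31 respectively; done 2021-12-20, which is between those dates.
Step 4 — 17 and 27 days from 2022-01-09 (end of the 20-day comment period, which began when the final cure demand is issued on 2021-12-20) are 2022-01-26 and 2022-02-05 respectively; done 2022-02-03 — within the window.
Step 5 — 7 and 122 days from 2021-11-12 (when the breach is discovered) are 2021-11-19 and 2022-03-14 respectively; done 2022-03-13 — within the window.
Step 6 — 11 and 100 days from 2021-12-04 (when the itemised statement is provided) are 2021-12-15 and 2022-03-14 respectively; 2022-03-24 is 10 days past the end of the window.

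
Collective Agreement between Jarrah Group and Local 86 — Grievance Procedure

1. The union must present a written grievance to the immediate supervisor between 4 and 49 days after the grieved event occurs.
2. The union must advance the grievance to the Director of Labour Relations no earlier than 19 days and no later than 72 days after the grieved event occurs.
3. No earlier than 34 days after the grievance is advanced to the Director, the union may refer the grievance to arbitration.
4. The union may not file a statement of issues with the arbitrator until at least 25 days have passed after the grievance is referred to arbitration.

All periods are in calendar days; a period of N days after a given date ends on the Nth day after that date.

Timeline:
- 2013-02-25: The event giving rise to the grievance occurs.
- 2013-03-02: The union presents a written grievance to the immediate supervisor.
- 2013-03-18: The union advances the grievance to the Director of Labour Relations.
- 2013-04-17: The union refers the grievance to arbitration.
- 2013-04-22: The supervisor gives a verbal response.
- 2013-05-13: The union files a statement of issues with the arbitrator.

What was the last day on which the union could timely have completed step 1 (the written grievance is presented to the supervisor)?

Step 1 runs from 2013-02-25, when the grieved event occurs. The window is 4–49 days after 2013-02-25; it closes on 2013-04-15.

2013-04-15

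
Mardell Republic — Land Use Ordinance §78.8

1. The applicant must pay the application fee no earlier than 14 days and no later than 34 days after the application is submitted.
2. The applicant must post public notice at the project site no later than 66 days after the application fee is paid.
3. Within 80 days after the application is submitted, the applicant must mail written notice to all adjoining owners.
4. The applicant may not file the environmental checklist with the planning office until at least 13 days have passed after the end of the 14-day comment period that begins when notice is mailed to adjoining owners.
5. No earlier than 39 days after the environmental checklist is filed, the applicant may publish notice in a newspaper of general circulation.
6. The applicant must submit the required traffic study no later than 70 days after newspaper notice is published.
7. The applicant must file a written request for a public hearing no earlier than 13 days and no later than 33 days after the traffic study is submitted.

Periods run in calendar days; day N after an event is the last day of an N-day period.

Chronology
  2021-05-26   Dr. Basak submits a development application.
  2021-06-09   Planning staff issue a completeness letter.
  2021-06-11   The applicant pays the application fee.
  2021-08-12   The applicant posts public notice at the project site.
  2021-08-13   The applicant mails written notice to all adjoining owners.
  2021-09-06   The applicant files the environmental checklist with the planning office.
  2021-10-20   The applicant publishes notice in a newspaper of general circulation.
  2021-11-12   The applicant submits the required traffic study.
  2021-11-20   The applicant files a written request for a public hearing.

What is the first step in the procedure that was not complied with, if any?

(1) the permitted window runs from 2021-05-26 + 14 = 2021-06-09 to 2021-05-26 + 34 = 2021-06-29; 2021-06-11 falls inside that range.
(2) due by 2021-06-11 + 66 days = 2021-08-16; 2021-08-12 is within that limit.
(3) due by 2021-05-26 + 80 days = 2021-08-14; completed 2021-08-13, before the deadline.
(4) permitted from 2021-08-27 + 13 days = 2021-09-09 onward; done 2021-09-06 — 3 days too early.

Step 4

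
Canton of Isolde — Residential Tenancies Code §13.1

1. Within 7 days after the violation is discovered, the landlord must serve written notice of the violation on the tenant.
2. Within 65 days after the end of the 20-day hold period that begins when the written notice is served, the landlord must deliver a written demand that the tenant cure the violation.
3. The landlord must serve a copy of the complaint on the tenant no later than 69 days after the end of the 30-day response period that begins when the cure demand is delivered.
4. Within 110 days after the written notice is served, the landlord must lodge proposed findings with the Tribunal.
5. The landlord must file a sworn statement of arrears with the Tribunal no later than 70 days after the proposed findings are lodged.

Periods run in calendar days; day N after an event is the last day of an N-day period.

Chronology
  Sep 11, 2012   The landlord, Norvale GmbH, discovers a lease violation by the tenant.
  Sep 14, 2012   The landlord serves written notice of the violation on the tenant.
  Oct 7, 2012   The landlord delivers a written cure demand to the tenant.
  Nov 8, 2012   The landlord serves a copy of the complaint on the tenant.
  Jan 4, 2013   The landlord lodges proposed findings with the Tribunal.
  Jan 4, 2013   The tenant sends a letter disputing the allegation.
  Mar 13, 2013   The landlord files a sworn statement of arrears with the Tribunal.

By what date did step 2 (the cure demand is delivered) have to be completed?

The written notice is served on Sep 14, 2012; the 20-day hold period therefore ends Oct 4, 2012, and step 2 runs from that date. 65 days after Oct 4, 2012 is Dec 8, 2012.

Dec 8, 2012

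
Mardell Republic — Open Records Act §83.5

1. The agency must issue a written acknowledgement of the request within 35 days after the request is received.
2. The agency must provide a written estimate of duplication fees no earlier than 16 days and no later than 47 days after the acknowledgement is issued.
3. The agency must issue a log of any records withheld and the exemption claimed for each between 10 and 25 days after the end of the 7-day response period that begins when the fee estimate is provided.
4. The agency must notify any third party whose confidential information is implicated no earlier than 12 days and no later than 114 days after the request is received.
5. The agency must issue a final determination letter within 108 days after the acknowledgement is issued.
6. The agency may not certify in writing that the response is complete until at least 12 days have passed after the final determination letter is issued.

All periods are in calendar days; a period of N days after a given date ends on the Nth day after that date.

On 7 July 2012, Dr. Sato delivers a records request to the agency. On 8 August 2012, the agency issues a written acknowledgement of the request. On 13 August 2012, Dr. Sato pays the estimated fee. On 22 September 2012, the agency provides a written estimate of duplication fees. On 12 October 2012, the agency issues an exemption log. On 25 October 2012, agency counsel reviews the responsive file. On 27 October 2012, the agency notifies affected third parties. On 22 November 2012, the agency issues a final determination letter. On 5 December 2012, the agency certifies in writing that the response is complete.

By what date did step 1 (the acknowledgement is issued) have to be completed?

Step 1 runs from 7 July 2012, when the request is received. 35 days after 7 July 2012 is 11 August 2012.

11 August 2012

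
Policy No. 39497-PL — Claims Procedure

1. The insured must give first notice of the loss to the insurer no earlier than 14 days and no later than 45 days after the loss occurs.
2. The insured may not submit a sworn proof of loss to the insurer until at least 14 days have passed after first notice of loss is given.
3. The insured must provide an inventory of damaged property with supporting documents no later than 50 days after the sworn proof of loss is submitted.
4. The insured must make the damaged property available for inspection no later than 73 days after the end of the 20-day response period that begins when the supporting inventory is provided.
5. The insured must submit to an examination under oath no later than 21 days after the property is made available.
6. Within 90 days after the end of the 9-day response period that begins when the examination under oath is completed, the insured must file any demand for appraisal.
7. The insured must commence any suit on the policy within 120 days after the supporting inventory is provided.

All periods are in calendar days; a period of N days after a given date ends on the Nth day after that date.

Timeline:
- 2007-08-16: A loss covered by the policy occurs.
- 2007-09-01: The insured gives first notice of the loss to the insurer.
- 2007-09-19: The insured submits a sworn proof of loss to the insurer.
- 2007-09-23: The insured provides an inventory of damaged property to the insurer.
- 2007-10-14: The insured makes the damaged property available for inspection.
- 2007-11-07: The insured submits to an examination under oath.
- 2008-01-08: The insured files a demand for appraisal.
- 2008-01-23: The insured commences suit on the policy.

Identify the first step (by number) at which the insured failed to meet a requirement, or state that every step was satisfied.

Step 5

Step 1: the window is 14–45 days after 2007-08-16 (when the loss occurs), so 2007-08-30 through 2007-09-30; 2007-09-01 falls inside that range.
Step 2: the earliest permitted date is 14 days after 2007-09-01 (when first notice of loss is given), i.e. 2007-09-15; done 2007-09-19, after the minimum wait.
Step 3: 50 days after 2007-09-19 (when the sworn proof of loss is submitted) is 2007-11-08; done 2007-09-23 — timely.
Step 4: 73 days after 2007-10-13 (end of the 20-day response period, which began when the supporting inventory is provided on 2007-09-23) is 2007-12-25; done 2007-10-14 — timely.
Step 5: 21 days after 2007-10-14 (when the property is made available) is 2007-11-04; done 2007-11-07 — 3 days late.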